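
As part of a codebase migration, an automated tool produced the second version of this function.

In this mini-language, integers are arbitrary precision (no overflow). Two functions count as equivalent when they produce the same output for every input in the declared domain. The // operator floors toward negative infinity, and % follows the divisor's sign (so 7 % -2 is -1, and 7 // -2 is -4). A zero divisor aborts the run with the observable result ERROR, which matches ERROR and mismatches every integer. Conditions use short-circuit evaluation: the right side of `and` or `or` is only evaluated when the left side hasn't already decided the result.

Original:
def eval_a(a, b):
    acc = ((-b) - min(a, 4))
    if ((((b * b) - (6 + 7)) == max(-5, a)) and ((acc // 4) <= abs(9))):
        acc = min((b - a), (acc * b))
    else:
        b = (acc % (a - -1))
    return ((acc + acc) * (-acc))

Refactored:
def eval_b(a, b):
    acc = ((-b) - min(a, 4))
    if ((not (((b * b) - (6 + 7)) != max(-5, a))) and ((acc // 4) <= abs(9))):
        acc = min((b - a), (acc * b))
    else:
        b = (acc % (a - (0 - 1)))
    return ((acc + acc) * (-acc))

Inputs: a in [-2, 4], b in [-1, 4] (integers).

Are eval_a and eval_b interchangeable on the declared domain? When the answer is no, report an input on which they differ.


Reading the diff, among the changes: comparison usage differs; boolean connective usage differs; arithmetic usage differs; constant usage differs.
One worked example (a=-1, b=3) — eval_a: acc = -2; ((((b * b) - (6 + 7)) == max(-5, a)) and ((acc // 4) <= abs(9))) -> false; division by zero -> ERROR; eval_b: acc = -2; ((not (((b * b) - (6 + 7)) != max(-5, a))) and ((acc // 4) <= abs(9))) -> false; division by zero -> ERROR; agreement on ERROR.
An exhaustive pass over the 42 declared inputs shows identical outputs.
verdict: equivalent


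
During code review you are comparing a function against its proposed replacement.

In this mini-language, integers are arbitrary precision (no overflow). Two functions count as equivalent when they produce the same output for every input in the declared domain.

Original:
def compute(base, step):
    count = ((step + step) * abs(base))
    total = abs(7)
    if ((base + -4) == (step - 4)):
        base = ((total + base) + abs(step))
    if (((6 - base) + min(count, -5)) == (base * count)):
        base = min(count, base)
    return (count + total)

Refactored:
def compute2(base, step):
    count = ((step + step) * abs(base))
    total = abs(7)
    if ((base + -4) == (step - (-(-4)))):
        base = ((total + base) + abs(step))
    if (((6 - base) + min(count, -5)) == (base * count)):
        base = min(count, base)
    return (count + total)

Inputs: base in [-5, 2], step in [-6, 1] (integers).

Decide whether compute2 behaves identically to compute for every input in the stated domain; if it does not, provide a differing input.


Behavior is preserved: although same computation, different form, the outputs never diverge.
Tracing base=1, step=-4: compute: count=-8, then total=7, then ((base + -4) == (step - 4)) is false, then (((6 - base) + min(count, -5)) == (base * count)) is false, then returns -1 | compute2: count=-8, then total=7, then ((base + -4) == (step - (-(-4)))) is false, then (((6 - base) + min(count, -5)) == (base * count)) is false, then returns -1 — matching result -1.
Across all 64 domain points the two functions coincide.
verdict: equivalent


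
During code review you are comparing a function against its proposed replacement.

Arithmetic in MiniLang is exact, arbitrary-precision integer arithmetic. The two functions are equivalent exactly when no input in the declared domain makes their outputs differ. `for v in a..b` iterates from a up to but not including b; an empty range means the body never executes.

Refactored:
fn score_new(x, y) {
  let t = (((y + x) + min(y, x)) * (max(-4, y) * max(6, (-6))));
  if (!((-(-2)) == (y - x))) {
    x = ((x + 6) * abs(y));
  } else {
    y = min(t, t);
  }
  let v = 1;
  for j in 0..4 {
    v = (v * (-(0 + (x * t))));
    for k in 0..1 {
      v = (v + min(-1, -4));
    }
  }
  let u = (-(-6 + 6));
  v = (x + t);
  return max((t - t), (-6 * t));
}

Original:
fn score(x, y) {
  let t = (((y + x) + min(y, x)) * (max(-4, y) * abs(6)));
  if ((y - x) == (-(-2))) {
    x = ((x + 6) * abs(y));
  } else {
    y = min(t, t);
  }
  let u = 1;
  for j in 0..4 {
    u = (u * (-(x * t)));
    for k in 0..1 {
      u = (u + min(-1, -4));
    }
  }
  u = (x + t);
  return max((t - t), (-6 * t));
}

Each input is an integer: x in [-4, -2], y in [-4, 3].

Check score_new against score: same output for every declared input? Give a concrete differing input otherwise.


Equivalent. There is a behavioral-looking edit here, yet the outcome never shifts on this domain.
Checked all 24 inputs in the declared domain: the outputs agree on every one.
As a probe, take x=-2, y=3: score runs t := -18 | ((y - x) == (-(-2))): false | y := -18 | u := 1 | iter j=0: | u := -36 | iter k=0: | u := -40 | iter j=1: | u := 1440 | iter k=0: | u := 1436 | iter j=2: | u := -51696 | iter k=0: | u := -51700 | iter j=3: | u := 1861200 | iter k=0: | u := 1861196 | u := -20 | result 108; score_new runs t := -18 | (!((-(-2)) == (y - x))): true | x := 12 | v := 1 | iter j=0: | v := 216 | iter k=0: | v := 212 | iter j=1: | v := 45792 | iter k=0: | v := 45788 | iter j=2: | v := 9890208 | iter k=0: | v := 9890204 | iter j=3: | v := 2136284064 | iter k=0: | v := 2136284060 | u := 0 | v := -6 | result 108; both end at 108.
verdict: equivalent


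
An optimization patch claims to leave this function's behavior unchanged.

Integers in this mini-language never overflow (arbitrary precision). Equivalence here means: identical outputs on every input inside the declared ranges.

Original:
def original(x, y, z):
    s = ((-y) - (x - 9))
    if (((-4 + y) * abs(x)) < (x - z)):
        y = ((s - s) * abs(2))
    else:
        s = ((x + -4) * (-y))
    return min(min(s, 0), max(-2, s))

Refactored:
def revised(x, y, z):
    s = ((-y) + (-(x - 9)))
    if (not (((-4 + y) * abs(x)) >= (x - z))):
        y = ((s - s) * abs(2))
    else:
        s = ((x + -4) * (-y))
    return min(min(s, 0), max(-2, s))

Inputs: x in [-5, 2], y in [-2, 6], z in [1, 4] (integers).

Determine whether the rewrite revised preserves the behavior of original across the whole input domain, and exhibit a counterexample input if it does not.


Behavior is preserved: although boolean connective usage differs; comparison usage differs; arithmetic usage differs, the outputs never diverge.
As a probe, take x=-1, y=6, z=3: original runs s=4, then (((-4 + y) * abs(x)) < (x - z)) is false, then s=30, then returns 0; revised runs s=4, then (not (((-4 + y) * abs(x)) >= (x - z))) is false, then s=30, then returns 0; both end at 0.
Checked all 288 inputs in the declared domain: the outputs agree on every one.
verdict: equivalent


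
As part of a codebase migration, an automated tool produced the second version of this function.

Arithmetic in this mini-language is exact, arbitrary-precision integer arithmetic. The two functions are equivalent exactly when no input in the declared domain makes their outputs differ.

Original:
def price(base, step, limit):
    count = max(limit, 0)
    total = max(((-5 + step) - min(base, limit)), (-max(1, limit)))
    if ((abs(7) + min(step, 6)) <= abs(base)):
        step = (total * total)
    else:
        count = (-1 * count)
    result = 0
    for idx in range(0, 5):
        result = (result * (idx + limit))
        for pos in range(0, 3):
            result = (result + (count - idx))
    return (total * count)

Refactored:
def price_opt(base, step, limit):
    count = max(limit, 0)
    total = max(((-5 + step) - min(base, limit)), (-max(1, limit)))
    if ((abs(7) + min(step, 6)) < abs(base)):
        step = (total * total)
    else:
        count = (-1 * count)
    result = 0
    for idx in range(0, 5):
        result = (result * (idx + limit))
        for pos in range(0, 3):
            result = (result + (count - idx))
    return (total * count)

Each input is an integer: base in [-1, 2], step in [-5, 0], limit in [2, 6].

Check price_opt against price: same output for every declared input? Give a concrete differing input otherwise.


Take base=2, step=-5, limit=2.
price: count=2, then total=-2, then ((abs(7) + min(step, 6)) <= abs(base)) is true, then step=4, then result=0, then (idx=0), then result=0, then (pos=0), then result=2, then (pos=1), then result=4, then (pos=2), then result=6, then (idx=1), then result=18, then (pos=0), then result=19, then (pos=1), then result=20, then (pos=2), then result=21, then (idx=2), then result=84, then (pos=0), then result=84, then (pos=1), then result=84, then (pos=2), then result=84, then (idx=3), then result=420, then (pos=0), then result=419, then (pos=1), then result=418, then (pos=2), then result=417, then (idx=4), then result=2502, then (pos=0), then result=2500, then (pos=1), then result=2498, then (pos=2), then result=2496, then returns -4
price_opt: count=2, then total=-2, then ((abs(7) + min(step, 6)) < abs(base)) is false, then count=-2, then result=0, then (idx=0), then result=0, then (pos=0), then result=-2, then (pos=1), then result=-4, then (pos=2), then result=-6, then (idx=1), then result=-18, then (pos=0), then result=-21, then (pos=1), then result=-24, then (pos=2), then result=-27, then (idx=2), then result=-108, then (pos=0), then result=-112, then (pos=1), then result=-116, then (pos=2), then result=-120, then (idx=3), then result=-600, then (pos=0), then result=-605, then (pos=1), then result=-610, then (pos=2), then result=-615, then (idx=4), then result=-3690, then (pos=0), then result=-3696, then (pos=1), then result=-3702, then (pos=2), then result=-3708, then returns 4
-4 vs 4 — the two versions disagree here.
verdict: not equivalent; witness: base=2, step=-5, limit=2


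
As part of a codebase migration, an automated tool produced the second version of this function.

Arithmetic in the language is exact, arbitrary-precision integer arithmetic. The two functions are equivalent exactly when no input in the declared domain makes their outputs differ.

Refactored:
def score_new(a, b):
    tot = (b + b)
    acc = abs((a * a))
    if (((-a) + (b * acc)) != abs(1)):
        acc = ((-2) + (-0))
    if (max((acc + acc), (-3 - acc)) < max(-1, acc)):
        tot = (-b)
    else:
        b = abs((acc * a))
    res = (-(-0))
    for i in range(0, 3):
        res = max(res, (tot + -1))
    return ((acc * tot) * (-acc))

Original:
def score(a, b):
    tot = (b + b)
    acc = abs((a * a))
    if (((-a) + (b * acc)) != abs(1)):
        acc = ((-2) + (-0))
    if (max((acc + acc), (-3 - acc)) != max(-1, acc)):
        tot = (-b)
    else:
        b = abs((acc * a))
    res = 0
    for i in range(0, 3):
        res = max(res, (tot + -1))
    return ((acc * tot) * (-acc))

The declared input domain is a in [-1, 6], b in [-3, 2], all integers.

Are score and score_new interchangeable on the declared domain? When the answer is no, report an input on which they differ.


Take a=1, b=2.
score: tot = 4; acc = 1; (((-a) + (b * acc)) != abs(1)) -> false; (max((acc + acc), (-3 - acc)) != max(-1, acc)) -> true; tot = -2; res = 0; [i=0]; res = 0; [i=1]; res = 0; [i=2]; res = 0; return 2
score_new: tot = 4; acc = 1; (((-a) + (b * acc)) != abs(1)) -> false; (max((acc + acc), (-3 - acc)) < max(-1, acc)) -> false; b = 1; res = 0; [i=0]; res = 3; [i=1]; res = 3; [i=2]; res = 3; return -4
2 and -4 differ, so these are not the same function on this domain.
verdict: not equivalent; witness: a=1, b=2


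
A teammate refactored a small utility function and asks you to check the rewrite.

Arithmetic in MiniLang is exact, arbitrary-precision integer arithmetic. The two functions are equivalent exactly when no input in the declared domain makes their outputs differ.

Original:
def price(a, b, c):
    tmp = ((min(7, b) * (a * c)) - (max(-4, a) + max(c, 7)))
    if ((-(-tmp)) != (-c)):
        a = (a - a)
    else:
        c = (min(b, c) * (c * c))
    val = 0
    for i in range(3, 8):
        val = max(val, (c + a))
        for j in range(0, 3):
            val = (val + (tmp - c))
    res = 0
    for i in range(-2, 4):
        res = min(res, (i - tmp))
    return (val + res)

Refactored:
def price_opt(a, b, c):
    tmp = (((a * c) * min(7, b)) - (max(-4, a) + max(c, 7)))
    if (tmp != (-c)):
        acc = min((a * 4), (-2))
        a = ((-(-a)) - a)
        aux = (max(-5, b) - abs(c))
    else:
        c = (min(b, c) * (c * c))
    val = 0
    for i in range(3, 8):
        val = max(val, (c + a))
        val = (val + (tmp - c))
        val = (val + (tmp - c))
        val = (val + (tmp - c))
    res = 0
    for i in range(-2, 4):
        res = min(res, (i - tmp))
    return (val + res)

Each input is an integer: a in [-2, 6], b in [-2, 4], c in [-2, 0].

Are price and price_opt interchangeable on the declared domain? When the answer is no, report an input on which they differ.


Side by side, the visible changes include: local variable names differ; also loop structure differs; also arithmetic usage differs; also constant usage differs; also min/max/abs usage differs; also statement counts differ.
Spot check at a=6, b=1, c=-2 — price: tmp = -25; ((-(-tmp)) != (-c)) -> true; a = 0; val = 0; [i=3]; val = 0; [j=0]; val = -23; [j=1]; val = -46; [j=2]; val = -69; [i=4]; val = -2; [j=0]; val = -25; [j=1]; val = -48; [j=2]; val = -71; [i=5]; val = -2; [j=0]; val = -25; [j=1]; val = -48; [j=2]; val = -71; [i=6]; val = -2; [j=0]; val = -25; [j=1]; val = -48; [j=2]; val = -71; [i=7]; val = -2; [j=0]; val = -25; [j=1]; val = -48; [j=2]; val = -71; res = 0; [i=-2]; res = 0; [i=-1]; res = 0; [i=0]; res = 0; [i=1]; res = 0; [i=2]; res = 0; [i=3]; res = 0; return -71. price_opt: tmp = -25; (tmp != (-c)) -> true; acc = -2; a = 0; aux = -1; val = 0; [i=3]; val = 0; val = -23; val = -46; val = -69; [i=4]; val = -2; val = -25; val = -48; val = -71; [i=5]; val = -2; val = -25; val = -48; val = -71; [i=6]; val = -2; val = -25; val = -48; val = -71; [i=7]; val = -2; val = -25; val = -48; val = -71; res = 0; [i=-2]; res = 0; [i=-1]; res = 0; [i=0]; res = 0; [i=1]; res = 0; [i=2]; res = 0; [i=3]; res = 0; return -71. Both give -71.
Every one of the 189 inputs gives matching results.
verdict: equivalent


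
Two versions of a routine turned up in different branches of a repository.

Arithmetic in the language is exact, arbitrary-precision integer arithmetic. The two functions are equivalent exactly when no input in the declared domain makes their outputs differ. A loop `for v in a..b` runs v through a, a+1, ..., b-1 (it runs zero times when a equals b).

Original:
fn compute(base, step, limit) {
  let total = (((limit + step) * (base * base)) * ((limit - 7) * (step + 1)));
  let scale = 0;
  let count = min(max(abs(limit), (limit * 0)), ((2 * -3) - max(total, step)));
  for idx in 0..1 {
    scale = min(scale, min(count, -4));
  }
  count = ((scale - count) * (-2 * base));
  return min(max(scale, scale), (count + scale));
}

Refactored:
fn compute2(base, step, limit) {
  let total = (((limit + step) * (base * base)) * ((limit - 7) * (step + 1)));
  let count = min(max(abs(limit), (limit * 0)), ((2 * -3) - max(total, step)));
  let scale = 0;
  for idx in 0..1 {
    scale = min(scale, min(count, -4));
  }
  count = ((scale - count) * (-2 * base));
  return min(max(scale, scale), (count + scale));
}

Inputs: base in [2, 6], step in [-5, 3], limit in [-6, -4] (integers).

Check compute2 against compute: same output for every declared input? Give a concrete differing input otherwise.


Behavior is preserved: although same computation, different form, the outputs never diverge.
Tracing base=2, step=-3, limit=-4: compute: total = -616; scale = 0; count = -3; [idx=0]; scale = -4; count = 4; return -4 | compute2: total = -616; count = -3; scale = 0; [idx=0]; scale = -4; count = 4; return -4 — matching result -4.
Sweeping the whole domain (135 inputs) finds no disagreement.
verdict: equivalent


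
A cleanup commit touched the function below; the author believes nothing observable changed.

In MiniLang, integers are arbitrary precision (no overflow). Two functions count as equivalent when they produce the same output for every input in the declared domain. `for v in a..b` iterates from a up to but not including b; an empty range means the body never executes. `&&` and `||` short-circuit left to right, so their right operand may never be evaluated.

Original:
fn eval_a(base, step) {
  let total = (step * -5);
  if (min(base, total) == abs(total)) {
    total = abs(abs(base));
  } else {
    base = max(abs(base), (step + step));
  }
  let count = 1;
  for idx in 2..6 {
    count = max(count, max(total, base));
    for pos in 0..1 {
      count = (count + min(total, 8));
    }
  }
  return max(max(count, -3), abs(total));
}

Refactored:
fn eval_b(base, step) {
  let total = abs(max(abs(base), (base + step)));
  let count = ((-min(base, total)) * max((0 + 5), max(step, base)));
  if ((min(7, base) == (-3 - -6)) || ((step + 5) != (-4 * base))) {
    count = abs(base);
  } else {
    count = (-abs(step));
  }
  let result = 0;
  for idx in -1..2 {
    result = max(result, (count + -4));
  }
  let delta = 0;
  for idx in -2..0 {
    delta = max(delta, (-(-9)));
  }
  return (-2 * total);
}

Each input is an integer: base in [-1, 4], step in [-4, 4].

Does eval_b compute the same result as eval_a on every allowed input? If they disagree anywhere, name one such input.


There is a counterexample at base=-1, step=-4: 52 on one side, -2 on the other.
eval_a: total=20, then (min(base, total) == abs(total)) is false, then base=1, then count=1, then (idx=2), then count=20, then (pos=0), then count=28, then (idx=3), then count=28, then (pos=0), then count=36, then (idx=4), then count=36, then (pos=0), then count=44, then (idx=5), then count=44, then (pos=0), then count=52, then returns 52
eval_b: total=1, then count=5, then ((min(7, base) == (-3 - -6)) || ((step + 5) != (-4 * base))) is true, then count=1, then result=0, then (idx=-1), then result=0, then (idx=0), then result=0, then (idx=1), then result=0, then delta=0, then (idx=-2), then delta=9, then (idx=-1), then delta=9, then returns -2
verdict: not equivalent; witness: base=-1, step=-4


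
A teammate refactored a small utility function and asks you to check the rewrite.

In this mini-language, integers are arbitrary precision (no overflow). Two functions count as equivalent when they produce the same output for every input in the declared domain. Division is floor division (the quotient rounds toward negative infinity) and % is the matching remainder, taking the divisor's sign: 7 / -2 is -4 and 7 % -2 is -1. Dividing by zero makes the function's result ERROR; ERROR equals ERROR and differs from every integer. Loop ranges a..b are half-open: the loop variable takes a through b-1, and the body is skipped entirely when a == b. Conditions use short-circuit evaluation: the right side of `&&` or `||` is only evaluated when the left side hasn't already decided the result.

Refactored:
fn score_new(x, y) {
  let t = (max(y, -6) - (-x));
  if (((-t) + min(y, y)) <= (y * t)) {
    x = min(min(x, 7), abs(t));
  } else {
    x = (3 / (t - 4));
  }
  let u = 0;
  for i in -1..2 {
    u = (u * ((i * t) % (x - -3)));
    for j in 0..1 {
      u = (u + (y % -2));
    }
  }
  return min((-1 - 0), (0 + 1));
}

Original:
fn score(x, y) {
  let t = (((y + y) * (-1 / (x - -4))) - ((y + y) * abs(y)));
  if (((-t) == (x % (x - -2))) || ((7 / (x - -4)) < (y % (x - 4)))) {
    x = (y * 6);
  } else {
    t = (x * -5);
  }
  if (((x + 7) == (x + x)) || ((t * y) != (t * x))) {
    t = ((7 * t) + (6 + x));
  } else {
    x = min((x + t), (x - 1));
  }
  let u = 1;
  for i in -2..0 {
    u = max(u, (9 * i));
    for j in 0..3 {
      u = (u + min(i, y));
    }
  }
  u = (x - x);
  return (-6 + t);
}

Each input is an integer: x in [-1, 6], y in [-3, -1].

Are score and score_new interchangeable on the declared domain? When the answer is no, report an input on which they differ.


Take x=-1, y=-3.
score: t becomes 24; next (((-t) == (x % (x - -2))) || ((7 / (x - -4)) < (y % (x - 4)))) evaluates to false; next t becomes 5; next (((x + 7) == (x + x)) || ((t * y) != (t * x))) evaluates to true; next t becomes 40; next u becomes 1; next at i=-2:; next u becomes 1; next at j=0:; next u becomes -2; next at j=1:; next u becomes -5; next at j=2:; next u becomes -8; next at i=-1:; next u becomes -8; next at j=0:; next u becomes -11; next at j=1:; next u becomes -14; next at j=2:; next u becomes -17; next u becomes 0; next final value 34
score_new: t becomes -4; next (((-t) + min(y, y)) <= (y * t)) evaluates to true; next x becomes -1; next u becomes 0; next at i=-1:; next u becomes 0; next at j=0:; next u becomes -1; next at i=0:; next u becomes 0; next at j=0:; next u becomes -1; next at i=1:; next u becomes 0; next at j=0:; next u becomes -1; next final value -1
34 against -1: the behavior changed.
verdict: not equivalent; witness: x=-1, y=-3


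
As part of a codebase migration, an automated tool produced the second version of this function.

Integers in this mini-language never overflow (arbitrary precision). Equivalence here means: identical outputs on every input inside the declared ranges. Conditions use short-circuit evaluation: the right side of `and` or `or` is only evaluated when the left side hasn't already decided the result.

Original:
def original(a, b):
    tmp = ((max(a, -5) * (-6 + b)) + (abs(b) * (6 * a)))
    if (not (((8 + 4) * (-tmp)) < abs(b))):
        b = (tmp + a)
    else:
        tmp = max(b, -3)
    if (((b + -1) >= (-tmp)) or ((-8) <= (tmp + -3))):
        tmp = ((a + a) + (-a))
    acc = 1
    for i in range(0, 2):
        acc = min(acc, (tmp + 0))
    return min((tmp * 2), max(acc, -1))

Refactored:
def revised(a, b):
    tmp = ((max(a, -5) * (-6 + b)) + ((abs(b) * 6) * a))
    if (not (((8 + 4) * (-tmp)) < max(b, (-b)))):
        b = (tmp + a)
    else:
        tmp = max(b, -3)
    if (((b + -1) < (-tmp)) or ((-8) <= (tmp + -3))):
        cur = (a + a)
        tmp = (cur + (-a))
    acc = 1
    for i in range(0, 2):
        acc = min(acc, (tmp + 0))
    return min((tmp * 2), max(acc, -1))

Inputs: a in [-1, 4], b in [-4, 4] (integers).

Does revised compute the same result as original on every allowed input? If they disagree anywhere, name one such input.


On input a=-1, b=-4, original returns -28 while revised returns -2.
verdict: not equivalent; witness: a=-1, b=-4


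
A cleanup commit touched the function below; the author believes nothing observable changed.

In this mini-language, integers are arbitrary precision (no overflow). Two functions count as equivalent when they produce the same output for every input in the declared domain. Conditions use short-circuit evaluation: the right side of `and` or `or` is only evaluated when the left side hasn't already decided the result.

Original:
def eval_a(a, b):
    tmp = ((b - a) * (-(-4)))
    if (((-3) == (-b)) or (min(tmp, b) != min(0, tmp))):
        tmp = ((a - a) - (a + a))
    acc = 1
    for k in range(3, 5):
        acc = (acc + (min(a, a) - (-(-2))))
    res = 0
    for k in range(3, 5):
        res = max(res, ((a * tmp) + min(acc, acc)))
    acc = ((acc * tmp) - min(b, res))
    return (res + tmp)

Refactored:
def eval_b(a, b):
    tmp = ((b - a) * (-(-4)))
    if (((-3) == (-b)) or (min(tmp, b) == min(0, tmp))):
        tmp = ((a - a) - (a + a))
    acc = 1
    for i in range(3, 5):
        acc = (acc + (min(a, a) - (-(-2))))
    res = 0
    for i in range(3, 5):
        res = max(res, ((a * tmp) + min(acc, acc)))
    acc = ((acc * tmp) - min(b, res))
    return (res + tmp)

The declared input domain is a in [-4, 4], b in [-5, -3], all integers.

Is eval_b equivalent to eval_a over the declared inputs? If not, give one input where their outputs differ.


Input a=-4, b=-5: 8 from eval_a versus 1 from eval_b.
verdict: not equivalent; witness: a=-4, b=-5


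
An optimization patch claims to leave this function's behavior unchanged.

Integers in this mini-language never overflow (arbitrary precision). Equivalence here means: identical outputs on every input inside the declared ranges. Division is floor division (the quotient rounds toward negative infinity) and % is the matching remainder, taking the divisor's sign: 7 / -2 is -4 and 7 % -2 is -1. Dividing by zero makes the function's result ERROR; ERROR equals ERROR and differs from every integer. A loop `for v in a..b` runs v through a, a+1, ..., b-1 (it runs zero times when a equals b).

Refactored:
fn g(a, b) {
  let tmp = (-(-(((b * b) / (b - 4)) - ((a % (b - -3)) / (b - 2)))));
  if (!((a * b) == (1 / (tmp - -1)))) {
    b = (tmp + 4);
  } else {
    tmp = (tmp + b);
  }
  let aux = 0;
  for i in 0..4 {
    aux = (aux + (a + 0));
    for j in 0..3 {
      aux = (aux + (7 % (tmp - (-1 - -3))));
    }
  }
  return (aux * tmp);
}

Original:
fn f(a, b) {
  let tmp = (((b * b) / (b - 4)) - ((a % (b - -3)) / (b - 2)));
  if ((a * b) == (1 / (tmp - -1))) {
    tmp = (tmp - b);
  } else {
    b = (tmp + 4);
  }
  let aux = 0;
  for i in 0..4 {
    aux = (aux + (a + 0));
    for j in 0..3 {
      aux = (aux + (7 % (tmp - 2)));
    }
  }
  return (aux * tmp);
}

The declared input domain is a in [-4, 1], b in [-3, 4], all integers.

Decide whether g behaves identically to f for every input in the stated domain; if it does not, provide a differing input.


Input a=-1, b=-1: -4 from f versus 28 from g.
verdict: not equivalent; witness: a=-1, b=-1


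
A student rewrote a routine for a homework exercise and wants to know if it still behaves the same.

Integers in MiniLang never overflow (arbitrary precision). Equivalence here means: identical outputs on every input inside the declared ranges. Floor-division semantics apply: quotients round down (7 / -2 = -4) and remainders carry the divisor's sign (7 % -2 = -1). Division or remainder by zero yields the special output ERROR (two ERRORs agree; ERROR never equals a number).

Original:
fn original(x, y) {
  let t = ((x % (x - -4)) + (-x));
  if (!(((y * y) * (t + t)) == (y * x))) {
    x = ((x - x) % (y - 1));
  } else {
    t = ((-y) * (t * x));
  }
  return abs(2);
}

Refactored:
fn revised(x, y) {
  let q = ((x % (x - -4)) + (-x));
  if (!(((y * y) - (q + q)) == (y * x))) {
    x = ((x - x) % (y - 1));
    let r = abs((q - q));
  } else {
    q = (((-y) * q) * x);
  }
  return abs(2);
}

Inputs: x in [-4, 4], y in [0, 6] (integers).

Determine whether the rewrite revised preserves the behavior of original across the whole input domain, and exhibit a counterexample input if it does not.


The rewrite breaks on x=0, y=1, where the results are 2 and ERROR.
original: t := 0 | (!(((y * y) * (t + t)) == (y * x))): false | t := 0 | result 2
revised: q := 0 | (!(((y * y) - (q + q)) == (y * x))): true | divide-by-zero, output ERROR
verdict: not equivalent; witness: x=0, y=1


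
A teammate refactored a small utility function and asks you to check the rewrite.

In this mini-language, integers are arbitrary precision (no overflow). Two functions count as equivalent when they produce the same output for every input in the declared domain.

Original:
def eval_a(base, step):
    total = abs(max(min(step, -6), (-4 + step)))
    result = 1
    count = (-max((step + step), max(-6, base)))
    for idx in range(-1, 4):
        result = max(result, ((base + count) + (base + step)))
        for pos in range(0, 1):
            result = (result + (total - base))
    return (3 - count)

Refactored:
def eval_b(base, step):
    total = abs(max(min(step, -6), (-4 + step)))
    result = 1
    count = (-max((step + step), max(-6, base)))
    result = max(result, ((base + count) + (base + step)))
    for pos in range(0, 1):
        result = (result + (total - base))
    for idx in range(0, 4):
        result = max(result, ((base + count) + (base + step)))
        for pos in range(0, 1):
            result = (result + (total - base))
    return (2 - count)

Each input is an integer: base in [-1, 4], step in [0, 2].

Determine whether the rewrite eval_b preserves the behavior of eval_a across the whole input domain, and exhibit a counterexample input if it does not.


Try base=-1, step=0.
eval_a: total = 4; result = 1; count = 0; [idx=-1]; result = 1; [pos=0]; result = 6; [idx=0]; result = 6; [pos=0]; result = 11; [idx=1]; result = 11; [pos=0]; result = 16; [idx=2]; result = 16; [pos=0]; result = 21; [idx=3]; result = 21; [pos=0]; result = 26; return 3
eval_b: total = 4; result = 1; count = 0; result = 1; [pos=0]; result = 6; [idx=0]; result = 6; [pos=0]; result = 11; [idx=1]; result = 11; [pos=0]; result = 16; [idx=2]; result = 16; [pos=0]; result = 21; [idx=3]; result = 21; [pos=0]; result = 26; return 2
3 vs 2 — the two versions disagree here.
verdict: not equivalent; witness: base=-1, step=0


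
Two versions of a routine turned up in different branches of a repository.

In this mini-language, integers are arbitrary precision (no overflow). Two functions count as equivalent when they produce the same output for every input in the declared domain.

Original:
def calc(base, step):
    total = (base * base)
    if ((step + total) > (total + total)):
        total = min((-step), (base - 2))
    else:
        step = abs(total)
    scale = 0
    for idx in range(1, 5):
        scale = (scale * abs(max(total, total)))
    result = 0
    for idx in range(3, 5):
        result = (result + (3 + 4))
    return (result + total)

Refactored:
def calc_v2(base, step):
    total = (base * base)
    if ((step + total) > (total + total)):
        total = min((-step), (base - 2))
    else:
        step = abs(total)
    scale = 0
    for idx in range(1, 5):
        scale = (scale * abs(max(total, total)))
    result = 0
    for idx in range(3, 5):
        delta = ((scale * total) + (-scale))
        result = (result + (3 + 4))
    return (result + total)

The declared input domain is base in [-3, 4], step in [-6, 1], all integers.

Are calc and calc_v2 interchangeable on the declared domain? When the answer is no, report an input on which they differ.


Comparing the listings, the differences include: statement counts differ, and local variable names differ, and arithmetic usage differs.
One worked example (base=0, step=-3) — calc: total := 0 | ((step + total) > (total + total)): false | step := 0 | scale := 0 | iter idx=1: | scale := 0 | iter idx=2: | scale := 0 | iter idx=3: | scale := 0 | iter idx=4: | scale := 0 | result := 0 | iter idx=3: | result := 7 | iter idx=4: | result := 14 | result 14; calc_v2: total := 0 | ((step + total) > (total + total)): false | step := 0 | scale := 0 | iter idx=1: | scale := 0 | iter idx=2: | scale := 0 | iter idx=3: | scale := 0 | iter idx=4: | scale := 0 | result := 0 | iter idx=3: | delta := 0 | result := 7 | iter idx=4: | delta := 0 | result := 14 | result 14; agreement on 14.
Across all 64 domain points the two functions coincide.
verdict: equivalent


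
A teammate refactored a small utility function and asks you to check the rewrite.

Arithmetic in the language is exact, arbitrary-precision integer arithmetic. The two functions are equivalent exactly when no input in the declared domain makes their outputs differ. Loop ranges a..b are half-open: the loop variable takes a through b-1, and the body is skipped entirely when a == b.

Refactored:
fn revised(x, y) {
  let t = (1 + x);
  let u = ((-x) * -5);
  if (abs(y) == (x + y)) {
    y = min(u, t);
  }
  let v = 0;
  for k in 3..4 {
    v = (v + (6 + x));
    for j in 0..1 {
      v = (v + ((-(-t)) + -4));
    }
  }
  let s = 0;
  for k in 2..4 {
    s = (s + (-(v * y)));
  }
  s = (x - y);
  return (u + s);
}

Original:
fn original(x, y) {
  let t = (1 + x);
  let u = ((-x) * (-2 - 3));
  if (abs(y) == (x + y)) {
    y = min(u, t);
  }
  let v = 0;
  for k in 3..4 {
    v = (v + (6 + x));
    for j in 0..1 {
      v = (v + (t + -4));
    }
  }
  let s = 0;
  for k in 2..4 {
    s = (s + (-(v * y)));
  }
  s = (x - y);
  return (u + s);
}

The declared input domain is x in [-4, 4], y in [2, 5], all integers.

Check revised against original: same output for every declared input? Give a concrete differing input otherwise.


Behavior is preserved: although arithmetic usage differs, constant usage differs, the outputs never diverge.
As a probe, take x=2, y=4: original runs t = 3; u = 10; (abs(y) == (x + y)) -> false; v = 0; [k=3]; v = 8; [j=0]; v = 7; s = 0; [k=2]; s = -28; [k=3]; s = -56; s = -2; return 8; revised runs t = 3; u = 10; (abs(y) == (x + y)) -> false; v = 0; [k=3]; v = 8; [j=0]; v = 7; s = 0; [k=2]; s = -28; [k=3]; s = -56; s = -2; return 8; both end at 8.
Checked all 36 inputs in the declared domain: the outputs agree on every one.
verdict: equivalent


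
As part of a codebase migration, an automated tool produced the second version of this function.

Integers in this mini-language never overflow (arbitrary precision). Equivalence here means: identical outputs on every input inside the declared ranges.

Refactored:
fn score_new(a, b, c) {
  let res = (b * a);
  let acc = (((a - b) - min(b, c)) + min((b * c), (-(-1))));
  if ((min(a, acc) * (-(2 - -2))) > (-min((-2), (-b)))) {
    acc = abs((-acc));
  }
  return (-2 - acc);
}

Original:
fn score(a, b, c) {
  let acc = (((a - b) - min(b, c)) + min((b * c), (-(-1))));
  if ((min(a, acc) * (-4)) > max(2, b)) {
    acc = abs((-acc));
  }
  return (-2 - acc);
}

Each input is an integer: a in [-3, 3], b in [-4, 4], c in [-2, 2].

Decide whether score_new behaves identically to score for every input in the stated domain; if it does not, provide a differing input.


Equivalent. Beyond behavior-preserving changes, the revision adds an assignment to `res` whose value nothing reads.
Checked all 315 inputs in the declared domain: the outputs agree on every one.
Spot check at a=1, b=0, c=2 — score: acc=1, then ((min(a, acc) * (-4)) > max(2, b)) is false, then returns -3. score_new: res=0, then acc=1, then ((min(a, acc) * (-(2 - -2))) > (-min((-2), (-b)))) is false, then returns -3. Both give -3.
verdict: equivalent


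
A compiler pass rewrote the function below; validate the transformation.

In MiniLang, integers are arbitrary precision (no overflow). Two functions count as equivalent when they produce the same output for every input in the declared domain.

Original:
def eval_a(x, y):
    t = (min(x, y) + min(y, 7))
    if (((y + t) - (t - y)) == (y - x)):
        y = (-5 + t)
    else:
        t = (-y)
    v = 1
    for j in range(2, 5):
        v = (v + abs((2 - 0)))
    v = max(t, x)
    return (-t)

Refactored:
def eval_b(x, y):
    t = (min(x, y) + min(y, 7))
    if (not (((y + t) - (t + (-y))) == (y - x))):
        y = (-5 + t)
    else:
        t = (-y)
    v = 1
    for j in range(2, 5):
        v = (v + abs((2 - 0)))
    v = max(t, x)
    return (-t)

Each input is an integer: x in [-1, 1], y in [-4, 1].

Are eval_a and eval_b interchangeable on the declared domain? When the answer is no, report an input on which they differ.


At x=-1, y=-4: eval_a gives -4, eval_b gives 8.
verdict: not equivalent; witness: x=-1, y=-4


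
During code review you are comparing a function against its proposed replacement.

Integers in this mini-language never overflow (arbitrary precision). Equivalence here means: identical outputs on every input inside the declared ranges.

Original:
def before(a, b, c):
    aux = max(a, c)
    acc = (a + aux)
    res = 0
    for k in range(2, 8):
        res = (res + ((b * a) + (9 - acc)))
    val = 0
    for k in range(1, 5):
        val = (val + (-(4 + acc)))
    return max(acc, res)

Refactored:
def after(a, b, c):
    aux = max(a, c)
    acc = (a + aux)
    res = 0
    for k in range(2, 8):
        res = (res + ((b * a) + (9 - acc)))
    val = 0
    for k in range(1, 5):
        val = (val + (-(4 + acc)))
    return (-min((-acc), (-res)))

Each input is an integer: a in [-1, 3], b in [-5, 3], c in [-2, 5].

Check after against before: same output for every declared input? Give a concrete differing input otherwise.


Equivalent — the differences include min/max/abs usage differs, yet no declared input distinguishes the two.
As a probe, take a=0, b=3, c=4: before runs aux=4, then acc=4, then res=0, then (k=2), then res=5, then (k=3), then res=10, then (k=4), then res=15, then (k=5), then res=20, then (k=6), then res=25, then (k=7), then res=30, then val=0, then (k=1), then val=-8, then (k=2), then val=-16, then (k=3), then val=-24, then (k=4), then val=-32, then returns 30; after runs aux=4, then acc=4, then res=0, then (k=2), then res=5, then (k=3), then res=10, then (k=4), then res=15, then (k=5), then res=20, then (k=6), then res=25, then (k=7), then res=30, then val=0, then (k=1), then val=-8, then (k=2), then val=-16, then (k=3), then val=-24, then (k=4), then val=-32, then returns 30; both end at 30.
Every one of the 360 inputs gives matching results.
verdict: equivalent


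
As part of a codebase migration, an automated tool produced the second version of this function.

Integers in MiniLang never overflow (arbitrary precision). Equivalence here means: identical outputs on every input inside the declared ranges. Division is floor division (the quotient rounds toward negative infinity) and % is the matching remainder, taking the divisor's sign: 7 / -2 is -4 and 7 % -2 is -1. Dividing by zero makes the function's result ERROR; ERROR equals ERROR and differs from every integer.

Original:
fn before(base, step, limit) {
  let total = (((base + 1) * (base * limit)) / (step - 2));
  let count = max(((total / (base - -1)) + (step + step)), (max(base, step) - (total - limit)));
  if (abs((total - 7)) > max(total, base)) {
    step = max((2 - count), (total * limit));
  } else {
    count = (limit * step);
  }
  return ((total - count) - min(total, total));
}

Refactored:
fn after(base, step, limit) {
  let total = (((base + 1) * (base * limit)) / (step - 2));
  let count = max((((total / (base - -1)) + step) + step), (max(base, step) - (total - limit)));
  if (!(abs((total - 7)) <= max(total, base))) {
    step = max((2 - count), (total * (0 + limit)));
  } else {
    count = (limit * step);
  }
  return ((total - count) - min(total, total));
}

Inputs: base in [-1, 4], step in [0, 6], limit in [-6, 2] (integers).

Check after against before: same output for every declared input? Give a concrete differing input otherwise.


Side by side, the visible changes include: comparison usage differs, plus constant usage differs, plus boolean connective usage differs, plus arithmetic usage differs.
Spot check at base=3, step=1, limit=2 — before: total becomes -24; next count becomes 29; next (abs((total - 7)) > max(total, base)) evaluates to true; next step becomes -27; next final value -29. after: total becomes -24; next count becomes 29; next (!(abs((total - 7)) <= max(total, base))) evaluates to true; next step becomes -27; next final value -29. Both give -29.
Every one of the 378 inputs gives matching results.
verdict: equivalent


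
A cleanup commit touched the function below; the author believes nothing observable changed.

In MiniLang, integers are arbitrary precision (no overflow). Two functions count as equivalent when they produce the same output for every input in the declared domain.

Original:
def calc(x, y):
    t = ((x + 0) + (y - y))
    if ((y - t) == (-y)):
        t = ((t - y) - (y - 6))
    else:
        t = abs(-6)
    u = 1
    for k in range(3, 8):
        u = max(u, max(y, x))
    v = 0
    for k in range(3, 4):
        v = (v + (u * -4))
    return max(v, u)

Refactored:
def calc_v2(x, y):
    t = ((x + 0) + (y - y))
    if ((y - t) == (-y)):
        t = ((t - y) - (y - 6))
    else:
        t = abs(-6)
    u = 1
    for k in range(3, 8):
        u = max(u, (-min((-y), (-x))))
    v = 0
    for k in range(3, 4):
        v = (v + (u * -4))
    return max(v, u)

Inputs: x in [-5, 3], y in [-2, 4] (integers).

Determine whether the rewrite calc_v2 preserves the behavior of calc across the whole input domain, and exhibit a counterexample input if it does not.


Changes here: min/max/abs usage differs; the full 63-point sweep finds no disagreement.
verdict: equivalent


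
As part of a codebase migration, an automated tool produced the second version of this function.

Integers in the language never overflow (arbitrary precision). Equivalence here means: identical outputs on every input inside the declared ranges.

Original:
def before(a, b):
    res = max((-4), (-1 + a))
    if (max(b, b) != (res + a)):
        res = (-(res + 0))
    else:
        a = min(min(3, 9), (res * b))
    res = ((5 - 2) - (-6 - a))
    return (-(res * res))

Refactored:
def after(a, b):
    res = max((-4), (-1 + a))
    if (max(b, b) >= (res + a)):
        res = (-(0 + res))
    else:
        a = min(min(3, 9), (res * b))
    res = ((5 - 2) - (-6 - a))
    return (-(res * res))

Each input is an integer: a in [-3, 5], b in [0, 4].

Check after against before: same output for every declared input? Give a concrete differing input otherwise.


Take a=1, b=0.
before: res becomes 0; next (max(b, b) != (res + a)) evaluates to true; next res becomes 0; next res becomes 10; next final value -100
after: res becomes 0; next (max(b, b) >= (res + a)) evaluates to false; next a becomes 0; next res becomes 9; next final value -81
-100 and -81 differ, so these are not the same function on this domain.
verdict: not equivalent; witness: a=1, b=0
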